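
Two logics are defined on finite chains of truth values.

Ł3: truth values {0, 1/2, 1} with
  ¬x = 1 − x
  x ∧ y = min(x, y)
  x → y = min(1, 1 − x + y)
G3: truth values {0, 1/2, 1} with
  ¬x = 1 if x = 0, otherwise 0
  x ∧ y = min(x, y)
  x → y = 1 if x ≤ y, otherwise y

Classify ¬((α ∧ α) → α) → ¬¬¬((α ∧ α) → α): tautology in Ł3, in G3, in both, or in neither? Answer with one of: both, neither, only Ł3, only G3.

In Ł3: every assignment gives 1 — tautology.
In G3: every assignment gives 1 — tautology.

both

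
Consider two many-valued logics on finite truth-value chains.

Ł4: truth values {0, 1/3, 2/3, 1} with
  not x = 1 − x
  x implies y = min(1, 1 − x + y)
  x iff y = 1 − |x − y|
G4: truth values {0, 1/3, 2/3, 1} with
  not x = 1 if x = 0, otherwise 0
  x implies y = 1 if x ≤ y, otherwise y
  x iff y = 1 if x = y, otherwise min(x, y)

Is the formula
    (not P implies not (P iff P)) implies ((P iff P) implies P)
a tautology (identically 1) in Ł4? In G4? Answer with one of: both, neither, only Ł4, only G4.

In Ł4: every assignment gives 1 — tautology.
In G4: at P = 1/3 the value is 1/3 — not a tautology.

only Ł4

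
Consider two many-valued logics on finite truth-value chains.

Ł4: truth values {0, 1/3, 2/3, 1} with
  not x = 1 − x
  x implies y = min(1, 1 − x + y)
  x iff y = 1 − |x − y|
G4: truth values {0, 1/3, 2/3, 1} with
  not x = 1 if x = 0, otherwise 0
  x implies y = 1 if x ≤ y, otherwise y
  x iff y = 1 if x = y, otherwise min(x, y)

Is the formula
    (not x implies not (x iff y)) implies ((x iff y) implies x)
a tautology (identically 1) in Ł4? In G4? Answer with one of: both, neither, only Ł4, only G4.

In Ł4: every assignment gives 1 — tautology.
In G4: at x = 1/3, y = 1/3 the value is 1/3 — not a tautology.

only Ł4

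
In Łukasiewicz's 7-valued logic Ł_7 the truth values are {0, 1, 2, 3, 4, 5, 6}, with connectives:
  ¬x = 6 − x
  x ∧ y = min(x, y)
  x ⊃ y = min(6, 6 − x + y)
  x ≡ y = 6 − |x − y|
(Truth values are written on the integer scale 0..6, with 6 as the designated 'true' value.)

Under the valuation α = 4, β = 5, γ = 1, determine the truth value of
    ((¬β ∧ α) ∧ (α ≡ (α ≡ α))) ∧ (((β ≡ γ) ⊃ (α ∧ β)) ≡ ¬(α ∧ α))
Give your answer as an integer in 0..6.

¬β = ¬5 = 1
¬β ∧ α = 1 ∧ 4 = 1
α ≡ α = 4 ≡ 4 = 6
α ≡ (α ≡ α) = 4 ≡ 6 = 4
(¬β ∧ α) ∧ (α ≡ (α ≡ α)) = 1 ∧ 4 = 1
β ≡ γ = 5 ≡ 1 = 2
α ∧ β = 4 ∧ 5 = 4
(β ≡ γ) ⊃ (α ∧ β) = 2 ⊃ 4 = 6
α ∧ α = 4 ∧ 4 = 4
¬(α ∧ α) = ¬4 = 2
((β ≡ γ) ⊃ (α ∧ β)) ≡ ¬(α ∧ α) = 6 ≡ 2 = 2
((¬β ∧ α) ∧ (α ≡ (α ≡ α))) ∧ (((β ≡ γ) ⊃ (α ∧ β)) ≡ ¬(α ∧ α)) = 1 ∧ 2 = 1

1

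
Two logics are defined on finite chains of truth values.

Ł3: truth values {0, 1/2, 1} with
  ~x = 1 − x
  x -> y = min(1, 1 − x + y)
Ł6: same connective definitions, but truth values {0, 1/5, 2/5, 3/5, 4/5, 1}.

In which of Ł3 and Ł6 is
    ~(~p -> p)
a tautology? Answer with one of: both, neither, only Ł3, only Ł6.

In Ł3: at p = 1/2 the value is 0 — not a tautology.
In Ł6: at p = 1/5 the value is 3/5 — not a tautology.

neither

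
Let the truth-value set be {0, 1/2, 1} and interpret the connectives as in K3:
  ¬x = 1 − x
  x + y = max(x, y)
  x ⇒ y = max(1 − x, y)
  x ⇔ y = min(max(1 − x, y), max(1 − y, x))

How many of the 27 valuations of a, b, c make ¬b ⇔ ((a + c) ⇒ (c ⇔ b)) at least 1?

value 1: 4 assignments (counts)
value 1/2: 16 assignments
value 0: 7 assignments
So 4 of the 27 assignments meet the threshold.

4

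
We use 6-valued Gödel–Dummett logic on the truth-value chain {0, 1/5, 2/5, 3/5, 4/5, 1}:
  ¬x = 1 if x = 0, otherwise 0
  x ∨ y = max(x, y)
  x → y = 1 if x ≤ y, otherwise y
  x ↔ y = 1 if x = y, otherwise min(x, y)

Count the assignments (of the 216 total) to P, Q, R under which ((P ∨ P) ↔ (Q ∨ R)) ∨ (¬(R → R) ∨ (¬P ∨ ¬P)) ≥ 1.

value 1: 71 assignments (counts)
value 4/5: 20 assignments
value 3/5: 34 assignments
value 2/5: 42 assignments
value 1/5: 44 assignments
value 0: 5 assignments
So 71 of the 216 assignments meet the threshold.

71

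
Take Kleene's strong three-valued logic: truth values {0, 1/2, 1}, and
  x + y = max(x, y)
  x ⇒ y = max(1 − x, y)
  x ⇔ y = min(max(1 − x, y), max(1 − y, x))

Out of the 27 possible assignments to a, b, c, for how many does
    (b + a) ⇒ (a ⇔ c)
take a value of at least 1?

value 1: 8 assignments (counts)
value 1/2: 15 assignments
value 0: 4 assignments
So 8 of the 27 assignments meet the threshold.

8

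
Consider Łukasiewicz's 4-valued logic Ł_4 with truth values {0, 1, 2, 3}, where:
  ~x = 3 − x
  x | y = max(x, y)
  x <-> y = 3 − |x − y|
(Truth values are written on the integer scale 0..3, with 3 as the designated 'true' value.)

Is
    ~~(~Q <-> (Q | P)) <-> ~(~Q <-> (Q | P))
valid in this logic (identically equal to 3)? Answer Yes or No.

No

Counterexample: take P = 0, Q = 0.
~Q = ~0 = 3
Q | P = 0 | 0 = 0
~Q <-> (Q | P) = 3 <-> 0 = 0
~(~Q <-> (Q | P)) = ~0 = 3
~~(~Q <-> (Q | P)) = ~3 = 0
~(~Q <-> (Q | P)) = ~0 = 3
~~(~Q <-> (Q | P)) <-> ~(~Q <-> (Q | P)) = 0 <-> 3 = 0
This gives 0 ≠ 3.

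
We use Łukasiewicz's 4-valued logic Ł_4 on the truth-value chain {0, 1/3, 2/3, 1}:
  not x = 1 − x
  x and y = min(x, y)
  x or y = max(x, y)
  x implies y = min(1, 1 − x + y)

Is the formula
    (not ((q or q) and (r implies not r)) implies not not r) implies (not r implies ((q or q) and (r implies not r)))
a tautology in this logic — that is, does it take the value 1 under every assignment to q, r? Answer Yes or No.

Yes

q = 0, r = 0 ↦ 1
q = 0, r = 1/3 ↦ 1
q = 0, r = 2/3 ↦ 1
q = 0, r = 1 ↦ 1
q = 1/3, r = 0 ↦ 1
q = 1/3, r = 1/3 ↦ 1
q = 1/3, r = 2/3 ↦ 1
q = 1/3, r = 1 ↦ 1
q = 2/3, r = 0 ↦ 1
q = 2/3, r = 1/3 ↦ 1
q = 2/3, r = 2/3 ↦ 1
q = 2/3, r = 1 ↦ 1
q = 1, r = 0 ↦ 1
q = 1, r = 1/3 ↦ 1
q = 1, r = 2/3 ↦ 1
q = 1, r = 1 ↦ 1
Every assignment gives a value ≥ 1.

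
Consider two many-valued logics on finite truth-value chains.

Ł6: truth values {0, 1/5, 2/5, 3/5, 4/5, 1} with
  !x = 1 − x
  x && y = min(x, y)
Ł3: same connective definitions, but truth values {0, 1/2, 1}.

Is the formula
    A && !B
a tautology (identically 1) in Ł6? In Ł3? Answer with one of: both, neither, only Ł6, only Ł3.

neither

In Ł6: at A = 0, B = 0 the value is 0 — not a tautology.
In Ł3: at A = 0, B = 0 the value is 0 — not a tautology.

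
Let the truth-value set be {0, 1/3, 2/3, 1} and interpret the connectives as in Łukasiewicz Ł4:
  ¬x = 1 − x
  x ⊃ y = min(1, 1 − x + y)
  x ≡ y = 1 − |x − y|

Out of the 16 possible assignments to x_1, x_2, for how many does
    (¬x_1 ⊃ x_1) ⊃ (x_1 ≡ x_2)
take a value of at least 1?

x_1 = 0, x_2 = 0 ↦ 1  ≥
x_1 = 0, x_2 = 1/3 ↦ 1  ≥
x_1 = 0, x_2 = 2/3 ↦ 1  ≥
x_1 = 0, x_2 = 1 ↦ 1  ≥
x_1 = 1/3, x_2 = 0 ↦ 1  ≥
x_1 = 1/3, x_2 = 1/3 ↦ 1  ≥
x_1 = 1/3, x_2 = 2/3 ↦ 1  ≥
x_1 = 1/3, x_2 = 1 ↦ 2/3  <
x_1 = 2/3, x_2 = 0 ↦ 1/3  <
x_1 = 2/3, x_2 = 1/3 ↦ 2/3  <
x_1 = 2/3, x_2 = 2/3 ↦ 1  ≥
x_1 = 2/3, x_2 = 1 ↦ 2/3  <
x_1 = 1, x_2 = 0 ↦ 0  <
x_1 = 1, x_2 = 1/3 ↦ 1/3  <
x_1 = 1, x_2 = 2/3 ↦ 2/3  <
x_1 = 1, x_2 = 1 ↦ 1  ≥
So 9 of the 16 assignments meet the threshold.

9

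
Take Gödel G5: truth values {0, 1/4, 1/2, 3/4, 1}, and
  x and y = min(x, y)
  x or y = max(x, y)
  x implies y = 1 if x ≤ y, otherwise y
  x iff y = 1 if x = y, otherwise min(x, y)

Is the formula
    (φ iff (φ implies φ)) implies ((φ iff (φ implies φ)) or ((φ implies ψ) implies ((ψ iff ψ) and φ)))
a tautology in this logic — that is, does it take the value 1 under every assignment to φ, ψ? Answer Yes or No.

Yes

At φ = 1/4, ψ = 1/4, for instance:
φ implies φ = 1/4 implies 1/4 = 1
φ iff (φ implies φ) = 1/4 iff 1 = 1/4
φ implies ψ = 1/4 implies 1/4 = 1
ψ iff ψ = 1/4 iff 1/4 = 1
(ψ iff ψ) and φ = 1 and 1/4 = 1/4
(φ implies ψ) implies ((ψ iff ψ) and φ) = 1 implies 1/4 = 1/4
(φ iff (φ implies φ)) or ((φ implies ψ) implies ((ψ iff ψ) and φ)) = 1/4 or 1/4 = 1/4
(φ iff (φ implies φ)) implies ((φ iff (φ implies φ)) or ((φ implies ψ) implies ((ψ iff ψ) and φ))) = 1/4 implies 1/4 = 1
and checking the remaining 24 assignments likewise gives ≥ 1 in every case.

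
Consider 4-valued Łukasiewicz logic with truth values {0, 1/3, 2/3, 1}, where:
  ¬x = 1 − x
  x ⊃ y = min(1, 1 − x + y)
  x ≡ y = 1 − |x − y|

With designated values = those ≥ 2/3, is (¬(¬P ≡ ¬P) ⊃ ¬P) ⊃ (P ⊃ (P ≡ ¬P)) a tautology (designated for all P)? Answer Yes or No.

Counterexample: take P = 1.
¬P = ¬1 = 0
¬P = ¬1 = 0
¬P ≡ ¬P = 0 ≡ 0 = 1
¬(¬P ≡ ¬P) = ¬1 = 0
¬P = ¬1 = 0
¬(¬P ≡ ¬P) ⊃ ¬P = 0 ⊃ 0 = 1
¬P = ¬1 = 0
P ≡ ¬P = 1 ≡ 0 = 0
P ⊃ (P ≡ ¬P) = 1 ⊃ 0 = 0
(¬(¬P ≡ ¬P) ⊃ ¬P) ⊃ (P ⊃ (P ≡ ¬P)) = 1 ⊃ 0 = 0
This gives 0, which is below 2/3.

No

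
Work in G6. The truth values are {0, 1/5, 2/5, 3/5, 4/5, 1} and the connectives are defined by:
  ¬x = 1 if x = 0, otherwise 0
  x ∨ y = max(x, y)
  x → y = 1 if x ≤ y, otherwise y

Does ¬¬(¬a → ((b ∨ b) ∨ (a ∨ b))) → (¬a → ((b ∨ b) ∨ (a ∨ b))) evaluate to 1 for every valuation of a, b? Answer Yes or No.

No

Counterexample: take a = 0, b = 1/5.
¬a = ¬0 = 1
b ∨ b = 1/5 ∨ 1/5 = 1/5
a ∨ b = 0 ∨ 1/5 = 1/5
(b ∨ b) ∨ (a ∨ b) = 1/5 ∨ 1/5 = 1/5
¬a → ((b ∨ b) ∨ (a ∨ b)) = 1 → 1/5 = 1/5
¬(¬a → ((b ∨ b) ∨ (a ∨ b))) = ¬1/5 = 0
¬¬(¬a → ((b ∨ b) ∨ (a ∨ b))) = ¬0 = 1
¬¬(¬a → ((b ∨ b) ∨ (a ∨ b))) → (¬a → ((b ∨ b) ∨ (a ∨ b))) = 1 → 1/5 = 1/5
This gives 1/5 ≠ 1.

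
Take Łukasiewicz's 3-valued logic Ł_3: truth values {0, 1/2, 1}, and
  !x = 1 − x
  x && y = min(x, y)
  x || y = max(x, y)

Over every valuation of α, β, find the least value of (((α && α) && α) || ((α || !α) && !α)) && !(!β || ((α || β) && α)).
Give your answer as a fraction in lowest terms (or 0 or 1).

0

Take α = 0, β = 0:
α && α = 0 && 0 = 0
(α && α) && α = 0 && 0 = 0
!α = !0 = 1
α || !α = 0 || 1 = 1
!α = !0 = 1
(α || !α) && !α = 1 && 1 = 1
((α && α) && α) || ((α || !α) && !α) = 0 || 1 = 1
!β = !0 = 1
α || β = 0 || 0 = 0
(α || β) && α = 0 && 0 = 0
!β || ((α || β) && α) = 1 || 0 = 1
!(!β || ((α || β) && α)) = !1 = 0
(((α && α) && α) || ((α || !α) && !α)) && !(!β || ((α || β) && α)) = 1 && 0 = 0
No assignment yields a value below 0, so this is the minimum.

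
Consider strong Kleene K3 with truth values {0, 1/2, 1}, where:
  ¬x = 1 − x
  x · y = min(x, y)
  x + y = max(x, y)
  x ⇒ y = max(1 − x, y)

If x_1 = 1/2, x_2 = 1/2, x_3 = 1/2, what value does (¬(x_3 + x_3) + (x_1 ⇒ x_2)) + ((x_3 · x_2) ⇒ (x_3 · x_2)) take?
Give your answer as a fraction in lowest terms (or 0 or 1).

x_3 + x_3 = 1/2 + 1/2 = 1/2
¬(x_3 + x_3) = ¬1/2 = 1/2
x_1 ⇒ x_2 = 1/2 ⇒ 1/2 = 1/2
¬(x_3 + x_3) + (x_1 ⇒ x_2) = 1/2 + 1/2 = 1/2
x_3 · x_2 = 1/2 · 1/2 = 1/2
x_3 · x_2 = 1/2 · 1/2 = 1/2
(x_3 · x_2) ⇒ (x_3 · x_2) = 1/2 ⇒ 1/2 = 1/2
(¬(x_3 + x_3) + (x_1 ⇒ x_2)) + ((x_3 · x_2) ⇒ (x_3 · x_2)) = 1/2 + 1/2 = 1/2

1/2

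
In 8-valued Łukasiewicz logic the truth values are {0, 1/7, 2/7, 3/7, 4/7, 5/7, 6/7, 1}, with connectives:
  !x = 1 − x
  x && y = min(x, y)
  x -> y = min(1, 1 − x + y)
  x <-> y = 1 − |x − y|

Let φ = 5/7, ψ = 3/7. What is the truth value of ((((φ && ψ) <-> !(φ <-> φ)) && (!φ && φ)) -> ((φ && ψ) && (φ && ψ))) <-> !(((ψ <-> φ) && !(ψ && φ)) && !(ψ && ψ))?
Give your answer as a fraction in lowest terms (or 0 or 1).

3/7

φ && ψ = 5/7 && 3/7 = 3/7
φ <-> φ = 5/7 <-> 5/7 = 1
!(φ <-> φ) = !1 = 0
(φ && ψ) <-> !(φ <-> φ) = 3/7 <-> 0 = 4/7
!φ = !5/7 = 2/7
!φ && φ = 2/7 && 5/7 = 2/7
((φ && ψ) <-> !(φ <-> φ)) && (!φ && φ) = 4/7 && 2/7 = 2/7
φ && ψ = 5/7 && 3/7 = 3/7
φ && ψ = 5/7 && 3/7 = 3/7
(φ && ψ) && (φ && ψ) = 3/7 && 3/7 = 3/7
(((φ && ψ) <-> !(φ <-> φ)) && (!φ && φ)) -> ((φ && ψ) && (φ && ψ)) = 2/7 -> 3/7 = 1
ψ <-> φ = 3/7 <-> 5/7 = 5/7
ψ && φ = 3/7 && 5/7 = 3/7
!(ψ && φ) = !3/7 = 4/7
(ψ <-> φ) && !(ψ && φ) = 5/7 && 4/7 = 4/7
ψ && ψ = 3/7 && 3/7 = 3/7
!(ψ && ψ) = !3/7 = 4/7
((ψ <-> φ) && !(ψ && φ)) && !(ψ && ψ) = 4/7 && 4/7 = 4/7
!(((ψ <-> φ) && !(ψ && φ)) && !(ψ && ψ)) = !4/7 = 3/7
((((φ && ψ) <-> !(φ <-> φ)) && (!φ && φ)) -> ((φ && ψ) && (φ && ψ))) <-> !(((ψ <-> φ) && !(ψ && φ)) && !(ψ && ψ)) = 1 <-> 3/7 = 3/7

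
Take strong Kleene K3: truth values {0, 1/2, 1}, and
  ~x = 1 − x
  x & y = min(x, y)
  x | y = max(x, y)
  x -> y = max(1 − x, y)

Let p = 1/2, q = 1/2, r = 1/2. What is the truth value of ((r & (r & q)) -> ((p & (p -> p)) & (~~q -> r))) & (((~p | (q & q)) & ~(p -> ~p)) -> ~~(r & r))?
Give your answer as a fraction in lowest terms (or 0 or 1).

1/2

r & q = 1/2 & 1/2 = 1/2
r & (r & q) = 1/2 & 1/2 = 1/2
p -> p = 1/2 -> 1/2 = 1/2
p & (p -> p) = 1/2 & 1/2 = 1/2
~q = ~1/2 = 1/2
~~q = ~1/2 = 1/2
~~q -> r = 1/2 -> 1/2 = 1/2
(p & (p -> p)) & (~~q -> r) = 1/2 & 1/2 = 1/2
(r & (r & q)) -> ((p & (p -> p)) & (~~q -> r)) = 1/2 -> 1/2 = 1/2
~p = ~1/2 = 1/2
q & q = 1/2 & 1/2 = 1/2
~p | (q & q) = 1/2 | 1/2 = 1/2
~p = ~1/2 = 1/2
p -> ~p = 1/2 -> 1/2 = 1/2
~(p -> ~p) = ~1/2 = 1/2
(~p | (q & q)) & ~(p -> ~p) = 1/2 & 1/2 = 1/2
r & r = 1/2 & 1/2 = 1/2
~(r & r) = ~1/2 = 1/2
~~(r & r) = ~1/2 = 1/2
((~p | (q & q)) & ~(p -> ~p)) -> ~~(r & r) = 1/2 -> 1/2 = 1/2
((r & (r & q)) -> ((p & (p -> p)) & (~~q -> r))) & (((~p | (q & q)) & ~(p -> ~p)) -> ~~(r & r)) = 1/2 & 1/2 = 1/2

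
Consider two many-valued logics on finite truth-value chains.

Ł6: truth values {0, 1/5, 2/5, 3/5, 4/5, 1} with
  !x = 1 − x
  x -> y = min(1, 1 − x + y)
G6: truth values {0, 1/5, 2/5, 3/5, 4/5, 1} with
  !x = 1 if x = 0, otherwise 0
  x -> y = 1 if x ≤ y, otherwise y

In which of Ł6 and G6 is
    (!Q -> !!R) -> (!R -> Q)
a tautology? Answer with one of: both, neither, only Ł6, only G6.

only Ł6

In Ł6: every assignment gives 1 — tautology.
In G6: at Q = 1/5, R = 0 the value is 1/5 — not a tautology.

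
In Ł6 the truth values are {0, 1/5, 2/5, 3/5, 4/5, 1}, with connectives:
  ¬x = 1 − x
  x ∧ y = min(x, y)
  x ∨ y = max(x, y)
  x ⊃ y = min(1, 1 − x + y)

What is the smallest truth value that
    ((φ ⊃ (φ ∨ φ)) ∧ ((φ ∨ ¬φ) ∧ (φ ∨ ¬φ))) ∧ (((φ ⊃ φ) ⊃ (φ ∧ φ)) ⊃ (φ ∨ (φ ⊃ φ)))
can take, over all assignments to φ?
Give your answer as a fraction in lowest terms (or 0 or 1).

Take φ = 2/5:
φ ∨ φ = 2/5 ∨ 2/5 = 2/5
φ ⊃ (φ ∨ φ) = 2/5 ⊃ 2/5 = 1
¬φ = ¬2/5 = 3/5
φ ∨ ¬φ = 2/5 ∨ 3/5 = 3/5
¬φ = ¬2/5 = 3/5
φ ∨ ¬φ = 2/5 ∨ 3/5 = 3/5
(φ ∨ ¬φ) ∧ (φ ∨ ¬φ) = 3/5 ∧ 3/5 = 3/5
(φ ⊃ (φ ∨ φ)) ∧ ((φ ∨ ¬φ) ∧ (φ ∨ ¬φ)) = 1 ∧ 3/5 = 3/5
φ ⊃ φ = 2/5 ⊃ 2/5 = 1
φ ∧ φ = 2/5 ∧ 2/5 = 2/5
(φ ⊃ φ) ⊃ (φ ∧ φ) = 1 ⊃ 2/5 = 2/5
φ ⊃ φ = 2/5 ⊃ 2/5 = 1
φ ∨ (φ ⊃ φ) = 2/5 ∨ 1 = 1
((φ ⊃ φ) ⊃ (φ ∧ φ)) ⊃ (φ ∨ (φ ⊃ φ)) = 2/5 ⊃ 1 = 1
((φ ⊃ (φ ∨ φ)) ∧ ((φ ∨ ¬φ) ∧ (φ ∨ ¬φ))) ∧ (((φ ⊃ φ) ⊃ (φ ∧ φ)) ⊃ (φ ∨ (φ ⊃ φ))) = 3/5 ∧ 1 = 3/5
No assignment yields a value below 3/5, so this is the minimum.

3/5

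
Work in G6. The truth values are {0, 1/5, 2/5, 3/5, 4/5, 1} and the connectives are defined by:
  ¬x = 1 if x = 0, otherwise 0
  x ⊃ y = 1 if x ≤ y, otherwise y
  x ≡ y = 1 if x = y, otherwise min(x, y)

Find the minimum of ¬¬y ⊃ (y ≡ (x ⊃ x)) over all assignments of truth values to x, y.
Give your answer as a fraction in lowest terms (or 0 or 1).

Take x = 0, y = 1/5:
¬y = ¬1/5 = 0
¬¬y = ¬0 = 1
x ⊃ x = 0 ⊃ 0 = 1
y ≡ (x ⊃ x) = 1/5 ≡ 1 = 1/5
¬¬y ⊃ (y ≡ (x ⊃ x)) = 1 ⊃ 1/5 = 1/5
No assignment yields a value below 1/5, so this is the minimum.

1/5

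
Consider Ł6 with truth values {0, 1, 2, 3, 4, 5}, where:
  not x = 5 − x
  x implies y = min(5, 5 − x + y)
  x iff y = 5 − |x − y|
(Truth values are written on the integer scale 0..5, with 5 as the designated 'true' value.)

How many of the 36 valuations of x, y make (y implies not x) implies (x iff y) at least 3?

26

value 5: 12 assignments (counts)
value 4: 10 assignments (counts)
value 3: 4 assignments (counts)
value 2: 6 assignments
value 1: 2 assignments
value 0: 2 assignments
So 26 of the 36 assignments meet the threshold.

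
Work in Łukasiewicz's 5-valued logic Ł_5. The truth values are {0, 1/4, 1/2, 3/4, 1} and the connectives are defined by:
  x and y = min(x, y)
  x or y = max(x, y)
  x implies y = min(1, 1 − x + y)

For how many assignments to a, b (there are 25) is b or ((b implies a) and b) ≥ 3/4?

10

value 1: 5 assignments (counts)
value 3/4: 5 assignments (counts)
value 1/2: 5 assignments
value 1/4: 5 assignments
value 0: 5 assignments
So 10 of the 25 assignments meet the threshold.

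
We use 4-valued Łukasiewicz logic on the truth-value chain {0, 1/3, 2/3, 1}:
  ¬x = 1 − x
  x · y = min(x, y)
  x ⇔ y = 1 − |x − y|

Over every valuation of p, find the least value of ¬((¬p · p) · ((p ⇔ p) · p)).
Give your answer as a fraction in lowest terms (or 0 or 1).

2/3

Take p = 1/3:
¬p = ¬1/3 = 2/3
¬p · p = 2/3 · 1/3 = 1/3
p ⇔ p = 1/3 ⇔ 1/3 = 1
(p ⇔ p) · p = 1 · 1/3 = 1/3
(¬p · p) · ((p ⇔ p) · p) = 1/3 · 1/3 = 1/3
¬((¬p · p) · ((p ⇔ p) · p)) = ¬1/3 = 2/3
No assignment yields a value below 2/3, so this is the minimum.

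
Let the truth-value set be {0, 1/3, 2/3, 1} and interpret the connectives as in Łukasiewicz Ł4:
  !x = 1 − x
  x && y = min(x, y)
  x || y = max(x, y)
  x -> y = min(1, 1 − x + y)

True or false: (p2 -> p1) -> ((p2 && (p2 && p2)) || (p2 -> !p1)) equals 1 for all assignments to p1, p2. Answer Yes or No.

Counterexample: take p1 = 2/3, p2 = 2/3.
p2 -> p1 = 2/3 -> 2/3 = 1
p2 && p2 = 2/3 && 2/3 = 2/3
p2 && (p2 && p2) = 2/3 && 2/3 = 2/3
!p1 = !2/3 = 1/3
p2 -> !p1 = 2/3 -> 1/3 = 2/3
(p2 && (p2 && p2)) || (p2 -> !p1) = 2/3 || 2/3 = 2/3
(p2 -> p1) -> ((p2 && (p2 && p2)) || (p2 -> !p1)) = 1 -> 2/3 = 2/3
This gives 2/3 ≠ 1.

No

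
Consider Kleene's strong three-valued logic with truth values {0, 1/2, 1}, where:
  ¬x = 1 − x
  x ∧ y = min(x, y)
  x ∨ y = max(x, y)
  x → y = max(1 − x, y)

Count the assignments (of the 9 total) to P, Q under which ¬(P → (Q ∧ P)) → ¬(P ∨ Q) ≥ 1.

4

P = 0, Q = 0 ↦ 1  ≥
P = 0, Q = 1/2 ↦ 1  ≥
P = 0, Q = 1 ↦ 1  ≥
P = 1/2, Q = 0 ↦ 1/2  <
P = 1/2, Q = 1/2 ↦ 1/2  <
P = 1/2, Q = 1 ↦ 1/2  <
P = 1, Q = 0 ↦ 0  <
P = 1, Q = 1/2 ↦ 1/2  <
P = 1, Q = 1 ↦ 1  ≥
So 4 of the 9 assignments meet the threshold.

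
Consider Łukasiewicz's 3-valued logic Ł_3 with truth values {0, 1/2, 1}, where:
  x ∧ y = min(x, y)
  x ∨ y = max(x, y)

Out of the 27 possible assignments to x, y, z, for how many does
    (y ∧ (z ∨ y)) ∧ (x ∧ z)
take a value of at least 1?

1

value 1: 1 assignment (counts)
value 1/2: 7 assignments
value 0: 19 assignments
So 1 of the 27 assignments meets the threshold.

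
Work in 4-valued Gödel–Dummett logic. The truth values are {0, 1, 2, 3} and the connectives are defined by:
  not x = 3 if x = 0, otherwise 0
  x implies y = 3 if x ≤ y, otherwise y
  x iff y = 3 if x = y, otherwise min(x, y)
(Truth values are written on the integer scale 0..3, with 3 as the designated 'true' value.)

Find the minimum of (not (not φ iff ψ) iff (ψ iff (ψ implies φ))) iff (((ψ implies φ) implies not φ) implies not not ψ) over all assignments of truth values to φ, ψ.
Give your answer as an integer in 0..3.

1

Take φ = 1, ψ = 1:
not φ = not 1 = 0
not φ iff ψ = 0 iff 1 = 0
not (not φ iff ψ) = not 0 = 3
ψ implies φ = 1 implies 1 = 3
ψ iff (ψ implies φ) = 1 iff 3 = 1
not (not φ iff ψ) iff (ψ iff (ψ implies φ)) = 3 iff 1 = 1
ψ implies φ = 1 implies 1 = 3
not φ = not 1 = 0
(ψ implies φ) implies not φ = 3 implies 0 = 0
not ψ = not 1 = 0
not not ψ = not 0 = 3
((ψ implies φ) implies not φ) implies not not ψ = 0 implies 3 = 3
(not (not φ iff ψ) iff (ψ iff (ψ implies φ))) iff (((ψ implies φ) implies not φ) implies not not ψ) = 1 iff 3 = 1
No assignment yields a value below 1, so this is the minimum.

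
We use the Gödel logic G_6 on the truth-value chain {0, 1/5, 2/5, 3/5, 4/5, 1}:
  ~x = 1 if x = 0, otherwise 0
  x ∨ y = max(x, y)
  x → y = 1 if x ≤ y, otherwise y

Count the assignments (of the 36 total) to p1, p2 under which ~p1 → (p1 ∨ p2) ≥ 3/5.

33

value 1: 31 assignments (counts)
value 4/5: 1 assignment (counts)
value 3/5: 1 assignment (counts)
value 2/5: 1 assignment
value 1/5: 1 assignment
value 0: 1 assignment
So 33 of the 36 assignments meet the threshold.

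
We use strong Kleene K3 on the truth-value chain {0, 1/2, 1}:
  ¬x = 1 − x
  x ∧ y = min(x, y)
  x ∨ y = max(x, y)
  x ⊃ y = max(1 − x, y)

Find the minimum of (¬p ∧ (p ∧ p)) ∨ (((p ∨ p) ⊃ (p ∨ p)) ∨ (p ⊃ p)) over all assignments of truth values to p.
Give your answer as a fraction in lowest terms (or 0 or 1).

Take p = 1/2:
¬p = ¬1/2 = 1/2
p ∧ p = 1/2 ∧ 1/2 = 1/2
¬p ∧ (p ∧ p) = 1/2 ∧ 1/2 = 1/2
p ∨ p = 1/2 ∨ 1/2 = 1/2
p ∨ p = 1/2 ∨ 1/2 = 1/2
(p ∨ p) ⊃ (p ∨ p) = 1/2 ⊃ 1/2 = 1/2
p ⊃ p = 1/2 ⊃ 1/2 = 1/2
((p ∨ p) ⊃ (p ∨ p)) ∨ (p ⊃ p) = 1/2 ∨ 1/2 = 1/2
(¬p ∧ (p ∧ p)) ∨ (((p ∨ p) ⊃ (p ∨ p)) ∨ (p ⊃ p)) = 1/2 ∨ 1/2 = 1/2
No assignment yields a value below 1/2, so this is the minimum.

1/2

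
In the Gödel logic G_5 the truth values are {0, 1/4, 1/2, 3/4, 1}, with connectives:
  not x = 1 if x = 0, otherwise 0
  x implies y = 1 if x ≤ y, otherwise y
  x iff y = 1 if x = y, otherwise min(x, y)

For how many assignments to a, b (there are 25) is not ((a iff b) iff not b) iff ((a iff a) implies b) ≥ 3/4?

value 1: 5 assignments (counts)
value 3/4: 4 assignments (counts)
value 1/2: 4 assignments
value 1/4: 4 assignments
value 0: 8 assignments
So 9 of the 25 assignments meet the threshold.

9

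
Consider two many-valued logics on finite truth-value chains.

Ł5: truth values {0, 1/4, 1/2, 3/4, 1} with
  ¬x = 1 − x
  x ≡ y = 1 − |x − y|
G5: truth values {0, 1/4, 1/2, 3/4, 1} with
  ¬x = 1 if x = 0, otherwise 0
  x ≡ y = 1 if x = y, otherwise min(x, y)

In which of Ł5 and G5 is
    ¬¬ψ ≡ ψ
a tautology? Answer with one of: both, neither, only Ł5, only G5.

In Ł5: every assignment gives 1 — tautology.
In G5: at ψ = 1/4 the value is 1/4 — not a tautology.

only Ł5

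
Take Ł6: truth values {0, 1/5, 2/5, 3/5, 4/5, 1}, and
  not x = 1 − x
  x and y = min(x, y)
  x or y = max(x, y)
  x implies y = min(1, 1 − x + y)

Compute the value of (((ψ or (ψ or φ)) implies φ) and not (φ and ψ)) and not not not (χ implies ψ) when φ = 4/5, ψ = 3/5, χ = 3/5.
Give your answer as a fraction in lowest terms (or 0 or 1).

ψ or φ = 3/5 or 4/5 = 4/5
ψ or (ψ or φ) = 3/5 or 4/5 = 4/5
(ψ or (ψ or φ)) implies φ = 4/5 implies 4/5 = 1
φ and ψ = 4/5 and 3/5 = 3/5
not (φ and ψ) = not 3/5 = 2/5
((ψ or (ψ or φ)) implies φ) and not (φ and ψ) = 1 and 2/5 = 2/5
χ implies ψ = 3/5 implies 3/5 = 1
not (χ implies ψ) = not 1 = 0
not not (χ implies ψ) = not 0 = 1
not not not (χ implies ψ) = not 1 = 0
(((ψ or (ψ or φ)) implies φ) and not (φ and ψ)) and not not not (χ implies ψ) = 2/5 and 0 = 0

0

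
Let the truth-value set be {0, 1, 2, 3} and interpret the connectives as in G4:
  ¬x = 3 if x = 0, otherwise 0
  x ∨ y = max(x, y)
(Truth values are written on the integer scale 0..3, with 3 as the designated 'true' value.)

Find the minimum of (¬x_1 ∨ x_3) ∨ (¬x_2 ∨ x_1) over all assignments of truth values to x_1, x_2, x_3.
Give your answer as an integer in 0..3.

1

Take x_1 = 1, x_2 = 1, x_3 = 0:
¬x_1 = ¬1 = 0
¬x_1 ∨ x_3 = 0 ∨ 0 = 0
¬x_2 = ¬1 = 0
¬x_2 ∨ x_1 = 0 ∨ 1 = 1
(¬x_1 ∨ x_3) ∨ (¬x_2 ∨ x_1) = 0 ∨ 1 = 1
No assignment yields a value below 1, so this is the minimum.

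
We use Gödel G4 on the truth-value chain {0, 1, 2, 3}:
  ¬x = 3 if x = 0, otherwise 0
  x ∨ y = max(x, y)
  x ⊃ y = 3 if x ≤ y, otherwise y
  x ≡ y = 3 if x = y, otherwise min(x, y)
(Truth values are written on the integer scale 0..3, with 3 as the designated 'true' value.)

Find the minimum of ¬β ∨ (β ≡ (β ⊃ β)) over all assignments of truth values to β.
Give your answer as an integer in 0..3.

Take β = 1:
¬β = ¬1 = 0
β ⊃ β = 1 ⊃ 1 = 3
β ≡ (β ⊃ β) = 1 ≡ 3 = 1
¬β ∨ (β ≡ (β ⊃ β)) = 0 ∨ 1 = 1
No assignment yields a value below 1, so this is the minimum.

1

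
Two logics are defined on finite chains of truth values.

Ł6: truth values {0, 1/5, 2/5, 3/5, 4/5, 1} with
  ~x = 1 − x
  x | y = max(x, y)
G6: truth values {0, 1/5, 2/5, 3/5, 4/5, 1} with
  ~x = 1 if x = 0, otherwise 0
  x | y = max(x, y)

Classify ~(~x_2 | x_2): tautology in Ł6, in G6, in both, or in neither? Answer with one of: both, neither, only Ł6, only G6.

neither

In Ł6: at x_2 = 0 the value is 0 — not a tautology.
In G6: at x_2 = 0 the value is 0 — not a tautology.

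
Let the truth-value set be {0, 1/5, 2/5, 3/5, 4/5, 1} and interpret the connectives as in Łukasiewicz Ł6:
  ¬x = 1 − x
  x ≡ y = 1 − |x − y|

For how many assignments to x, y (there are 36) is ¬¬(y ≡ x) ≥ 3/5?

24

value 1: 6 assignments (counts)
value 4/5: 10 assignments (counts)
value 3/5: 8 assignments (counts)
value 2/5: 6 assignments
value 1/5: 4 assignments
value 0: 2 assignments
So 24 of the 36 assignments meet the threshold.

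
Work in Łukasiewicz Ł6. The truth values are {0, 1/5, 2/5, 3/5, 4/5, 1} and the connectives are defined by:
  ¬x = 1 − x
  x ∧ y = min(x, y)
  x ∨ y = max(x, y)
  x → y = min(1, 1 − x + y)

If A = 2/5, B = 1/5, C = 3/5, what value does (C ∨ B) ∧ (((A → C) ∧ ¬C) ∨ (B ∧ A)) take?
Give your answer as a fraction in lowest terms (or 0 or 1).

C ∨ B = 3/5 ∨ 1/5 = 3/5
A → C = 2/5 → 3/5 = 1
¬C = ¬3/5 = 2/5
(A → C) ∧ ¬C = 1 ∧ 2/5 = 2/5
B ∧ A = 1/5 ∧ 2/5 = 1/5
((A → C) ∧ ¬C) ∨ (B ∧ A) = 2/5 ∨ 1/5 = 2/5
(C ∨ B) ∧ (((A → C) ∧ ¬C) ∨ (B ∧ A)) = 3/5 ∧ 2/5 = 2/5

2/5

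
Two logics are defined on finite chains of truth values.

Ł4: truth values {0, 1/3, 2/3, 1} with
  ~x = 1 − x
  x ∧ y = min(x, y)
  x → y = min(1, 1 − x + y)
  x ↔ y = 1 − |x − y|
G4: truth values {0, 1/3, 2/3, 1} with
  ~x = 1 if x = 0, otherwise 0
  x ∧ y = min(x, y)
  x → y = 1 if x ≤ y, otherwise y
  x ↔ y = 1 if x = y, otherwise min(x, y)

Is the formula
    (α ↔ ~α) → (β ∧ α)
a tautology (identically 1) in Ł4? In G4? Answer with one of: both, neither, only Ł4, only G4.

only G4

In Ł4: at α = 1/3, β = 0 the value is 1/3 — not a tautology.
In G4: every assignment gives 1 — tautology.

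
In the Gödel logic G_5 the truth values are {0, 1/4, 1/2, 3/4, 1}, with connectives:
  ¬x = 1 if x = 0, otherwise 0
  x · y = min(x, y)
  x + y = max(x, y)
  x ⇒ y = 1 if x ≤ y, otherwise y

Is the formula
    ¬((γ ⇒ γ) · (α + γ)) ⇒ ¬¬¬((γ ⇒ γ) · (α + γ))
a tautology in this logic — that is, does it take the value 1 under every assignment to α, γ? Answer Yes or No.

At α = 3/4, γ = 1/4, for instance:
γ ⇒ γ = 1/4 ⇒ 1/4 = 1
α + γ = 3/4 + 1/4 = 3/4
(γ ⇒ γ) · (α + γ) = 1 · 3/4 = 3/4
¬((γ ⇒ γ) · (α + γ)) = ¬3/4 = 0
¬¬((γ ⇒ γ) · (α + γ)) = ¬0 = 1
¬¬¬((γ ⇒ γ) · (α + γ)) = ¬1 = 0
¬((γ ⇒ γ) · (α + γ)) ⇒ ¬¬¬((γ ⇒ γ) · (α + γ)) = 0 ⇒ 0 = 1
and checking the remaining 24 assignments likewise gives ≥ 1 in every case.

Yes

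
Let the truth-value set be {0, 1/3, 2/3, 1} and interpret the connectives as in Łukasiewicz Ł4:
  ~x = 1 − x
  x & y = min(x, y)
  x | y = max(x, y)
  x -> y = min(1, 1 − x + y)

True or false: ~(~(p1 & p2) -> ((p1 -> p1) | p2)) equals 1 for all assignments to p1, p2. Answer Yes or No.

No

Counterexample: take p1 = 0, p2 = 0.
p1 & p2 = 0 & 0 = 0
~(p1 & p2) = ~0 = 1
p1 -> p1 = 0 -> 0 = 1
(p1 -> p1) | p2 = 1 | 0 = 1
~(p1 & p2) -> ((p1 -> p1) | p2) = 1 -> 1 = 1
~(~(p1 & p2) -> ((p1 -> p1) | p2)) = ~1 = 0
This gives 0 ≠ 1.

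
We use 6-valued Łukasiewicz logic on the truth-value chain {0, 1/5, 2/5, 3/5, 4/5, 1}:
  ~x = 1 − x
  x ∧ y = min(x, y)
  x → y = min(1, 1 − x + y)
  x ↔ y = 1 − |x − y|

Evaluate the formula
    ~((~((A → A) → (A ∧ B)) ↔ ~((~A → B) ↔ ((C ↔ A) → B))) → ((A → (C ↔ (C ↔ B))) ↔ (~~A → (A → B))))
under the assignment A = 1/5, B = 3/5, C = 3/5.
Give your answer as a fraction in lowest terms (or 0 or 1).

A → A = 1/5 → 1/5 = 1
A ∧ B = 1/5 ∧ 3/5 = 1/5
(A → A) → (A ∧ B) = 1 → 1/5 = 1/5
~((A → A) → (A ∧ B)) = ~1/5 = 4/5
~A = ~1/5 = 4/5
~A → B = 4/5 → 3/5 = 4/5
C ↔ A = 3/5 ↔ 1/5 = 3/5
(C ↔ A) → B = 3/5 → 3/5 = 1
(~A → B) ↔ ((C ↔ A) → B) = 4/5 ↔ 1 = 4/5
~((~A → B) ↔ ((C ↔ A) → B)) = ~4/5 = 1/5
~((A → A) → (A ∧ B)) ↔ ~((~A → B) ↔ ((C ↔ A) → B)) = 4/5 ↔ 1/5 = 2/5
C ↔ B = 3/5 ↔ 3/5 = 1
C ↔ (C ↔ B) = 3/5 ↔ 1 = 3/5
A → (C ↔ (C ↔ B)) = 1/5 → 3/5 = 1
~A = ~1/5 = 4/5
~~A = ~4/5 = 1/5
A → B = 1/5 → 3/5 = 1
~~A → (A → B) = 1/5 → 1 = 1
(A → (C ↔ (C ↔ B))) ↔ (~~A → (A → B)) = 1 ↔ 1 = 1
(~((A → A) → (A ∧ B)) ↔ ~((~A → B) ↔ ((C ↔ A) → B))) → ((A → (C ↔ (C ↔ B))) ↔ (~~A → (A → B))) = 2/5 → 1 = 1
~((~((A → A) → (A ∧ B)) ↔ ~((~A → B) ↔ ((C ↔ A) → B))) → ((A → (C ↔ (C ↔ B))) ↔ (~~A → (A → B)))) = ~1 = 0

0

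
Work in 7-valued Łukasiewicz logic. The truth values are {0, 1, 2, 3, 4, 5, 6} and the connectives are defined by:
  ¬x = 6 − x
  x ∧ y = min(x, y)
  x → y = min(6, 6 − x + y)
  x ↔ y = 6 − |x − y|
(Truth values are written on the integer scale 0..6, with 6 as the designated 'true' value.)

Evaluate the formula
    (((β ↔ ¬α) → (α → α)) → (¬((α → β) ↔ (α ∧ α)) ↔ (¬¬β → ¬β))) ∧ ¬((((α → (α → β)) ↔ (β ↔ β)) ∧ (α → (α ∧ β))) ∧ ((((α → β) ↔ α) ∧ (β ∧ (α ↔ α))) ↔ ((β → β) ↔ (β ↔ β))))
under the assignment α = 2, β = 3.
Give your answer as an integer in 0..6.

¬α = ¬2 = 4
β ↔ ¬α = 3 ↔ 4 = 5
α → α = 2 → 2 = 6
(β ↔ ¬α) → (α → α) = 5 → 6 = 6
α → β = 2 → 3 = 6
α ∧ α = 2 ∧ 2 = 2
(α → β) ↔ (α ∧ α) = 6 ↔ 2 = 2
¬((α → β) ↔ (α ∧ α)) = ¬2 = 4
¬β = ¬3 = 3
¬¬β = ¬3 = 3
¬β = ¬3 = 3
¬¬β → ¬β = 3 → 3 = 6
¬((α → β) ↔ (α ∧ α)) ↔ (¬¬β → ¬β) = 4 ↔ 6 = 4
((β ↔ ¬α) → (α → α)) → (¬((α → β) ↔ (α ∧ α)) ↔ (¬¬β → ¬β)) = 6 → 4 = 4
α → β = 2 → 3 = 6
α → (α → β) = 2 → 6 = 6
β ↔ β = 3 ↔ 3 = 6
(α → (α → β)) ↔ (β ↔ β) = 6 ↔ 6 = 6
α ∧ β = 2 ∧ 3 = 2
α → (α ∧ β) = 2 → 2 = 6
((α → (α → β)) ↔ (β ↔ β)) ∧ (α → (α ∧ β)) = 6 ∧ 6 = 6
α → β = 2 → 3 = 6
(α → β) ↔ α = 6 ↔ 2 = 2
α ↔ α = 2 ↔ 2 = 6
β ∧ (α ↔ α) = 3 ∧ 6 = 3
((α → β) ↔ α) ∧ (β ∧ (α ↔ α)) = 2 ∧ 3 = 2
β → β = 3 → 3 = 6
β ↔ β = 3 ↔ 3 = 6
(β → β) ↔ (β ↔ β) = 6 ↔ 6 = 6
(((α → β) ↔ α) ∧ (β ∧ (α ↔ α))) ↔ ((β → β) ↔ (β ↔ β)) = 2 ↔ 6 = 2
(((α → (α → β)) ↔ (β ↔ β)) ∧ (α → (α ∧ β))) ∧ ((((α → β) ↔ α) ∧ (β ∧ (α ↔ α))) ↔ ((β → β) ↔ (β ↔ β))) = 6 ∧ 2 = 2
¬((((α → (α → β)) ↔ (β ↔ β)) ∧ (α → (α ∧ β))) ∧ ((((α → β) ↔ α) ∧ (β ∧ (α ↔ α))) ↔ ((β → β) ↔ (β ↔ β)))) = ¬2 = 4
(((β ↔ ¬α) → (α → α)) → (¬((α → β) ↔ (α ∧ α)) ↔ (¬¬β → ¬β))) ∧ ¬((((α → (α → β)) ↔ (β ↔ β)) ∧ (α → (α ∧ β))) ∧ ((((α → β) ↔ α) ∧ (β ∧ (α ↔ α))) ↔ ((β → β) ↔ (β ↔ β)))) = 4 ∧ 4 = 4

4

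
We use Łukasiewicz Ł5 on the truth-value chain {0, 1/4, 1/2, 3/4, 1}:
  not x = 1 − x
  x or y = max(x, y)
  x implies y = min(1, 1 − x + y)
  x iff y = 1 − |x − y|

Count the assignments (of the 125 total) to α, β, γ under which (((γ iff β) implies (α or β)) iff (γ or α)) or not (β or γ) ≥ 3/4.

value 1: 71 assignments (counts)
value 3/4: 30 assignments (counts)
value 1/2: 16 assignments
value 1/4: 7 assignments
value 0: 1 assignment
So 101 of the 125 assignments meet the threshold.

101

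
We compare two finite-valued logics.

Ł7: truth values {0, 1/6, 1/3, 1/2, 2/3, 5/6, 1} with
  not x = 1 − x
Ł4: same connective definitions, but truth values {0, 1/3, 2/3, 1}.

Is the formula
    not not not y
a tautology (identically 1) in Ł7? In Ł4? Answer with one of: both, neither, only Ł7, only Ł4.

neither

In Ł7: at y = 1/6 the value is 5/6 — not a tautology.
In Ł4: at y = 1/3 the value is 2/3 — not a tautology.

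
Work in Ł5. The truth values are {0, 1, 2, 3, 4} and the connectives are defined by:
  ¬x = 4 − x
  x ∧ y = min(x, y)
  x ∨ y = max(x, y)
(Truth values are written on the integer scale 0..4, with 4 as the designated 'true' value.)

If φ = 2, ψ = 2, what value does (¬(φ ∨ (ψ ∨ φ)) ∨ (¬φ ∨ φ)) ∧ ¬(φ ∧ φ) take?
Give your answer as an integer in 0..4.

ψ ∨ φ = 2 ∨ 2 = 2
φ ∨ (ψ ∨ φ) = 2 ∨ 2 = 2
¬(φ ∨ (ψ ∨ φ)) = ¬2 = 2
¬φ = ¬2 = 2
¬φ ∨ φ = 2 ∨ 2 = 2
¬(φ ∨ (ψ ∨ φ)) ∨ (¬φ ∨ φ) = 2 ∨ 2 = 2
φ ∧ φ = 2 ∧ 2 = 2
¬(φ ∧ φ) = ¬2 = 2
(¬(φ ∨ (ψ ∨ φ)) ∨ (¬φ ∨ φ)) ∧ ¬(φ ∧ φ) = 2 ∧ 2 = 2

2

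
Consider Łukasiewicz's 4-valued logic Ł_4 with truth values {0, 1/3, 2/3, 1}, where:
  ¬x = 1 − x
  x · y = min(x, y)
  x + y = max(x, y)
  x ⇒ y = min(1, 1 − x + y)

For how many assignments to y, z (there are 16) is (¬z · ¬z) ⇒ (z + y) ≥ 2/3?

y = 0, z = 0 ↦ 0  <
y = 0, z = 1/3 ↦ 2/3  ≥
y = 0, z = 2/3 ↦ 1  ≥
y = 0, z = 1 ↦ 1  ≥
y = 1/3, z = 0 ↦ 1/3  <
y = 1/3, z = 1/3 ↦ 2/3  ≥
y = 1/3, z = 2/3 ↦ 1  ≥
y = 1/3, z = 1 ↦ 1  ≥
y = 2/3, z = 0 ↦ 2/3  ≥
y = 2/3, z = 1/3 ↦ 1  ≥
y = 2/3, z = 2/3 ↦ 1  ≥
y = 2/3, z = 1 ↦ 1  ≥
y = 1, z = 0 ↦ 1  ≥
y = 1, z = 1/3 ↦ 1  ≥
y = 1, z = 2/3 ↦ 1  ≥
y = 1, z = 1 ↦ 1  ≥
So 14 of the 16 assignments meet the threshold.

14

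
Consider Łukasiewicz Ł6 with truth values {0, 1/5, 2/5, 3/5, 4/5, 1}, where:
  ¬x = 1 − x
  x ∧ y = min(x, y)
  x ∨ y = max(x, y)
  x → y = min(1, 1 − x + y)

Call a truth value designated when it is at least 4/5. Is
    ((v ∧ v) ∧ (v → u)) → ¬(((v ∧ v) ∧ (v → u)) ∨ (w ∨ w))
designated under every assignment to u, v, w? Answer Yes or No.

Counterexample: take u = 0, v = 2/5, w = 1.
v ∧ v = 2/5 ∧ 2/5 = 2/5
v → u = 2/5 → 0 = 3/5
(v ∧ v) ∧ (v → u) = 2/5 ∧ 3/5 = 2/5
w ∨ w = 1 ∨ 1 = 1
((v ∧ v) ∧ (v → u)) ∨ (w ∨ w) = 2/5 ∨ 1 = 1
¬(((v ∧ v) ∧ (v → u)) ∨ (w ∨ w)) = ¬1 = 0
((v ∧ v) ∧ (v → u)) → ¬(((v ∧ v) ∧ (v → u)) ∨ (w ∨ w)) = 2/5 → 0 = 3/5
This gives 3/5, which is below 4/5.

No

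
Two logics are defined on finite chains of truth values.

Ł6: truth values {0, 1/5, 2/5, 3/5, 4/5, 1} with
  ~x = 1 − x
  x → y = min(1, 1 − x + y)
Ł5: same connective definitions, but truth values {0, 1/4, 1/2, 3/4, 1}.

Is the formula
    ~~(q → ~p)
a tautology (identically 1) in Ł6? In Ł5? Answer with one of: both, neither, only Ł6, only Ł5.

neither

In Ł6: at p = 1/5, q = 1 the value is 4/5 — not a tautology.
In Ł5: at p = 1/4, q = 1 the value is 3/4 — not a tautology.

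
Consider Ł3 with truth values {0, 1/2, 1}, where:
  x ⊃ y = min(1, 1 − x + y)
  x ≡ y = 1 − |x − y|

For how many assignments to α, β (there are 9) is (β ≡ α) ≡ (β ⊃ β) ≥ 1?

3

α = 0, β = 0 ↦ 1  ≥
α = 0, β = 1/2 ↦ 1/2  <
α = 0, β = 1 ↦ 0  <
α = 1/2, β = 0 ↦ 1/2  <
α = 1/2, β = 1/2 ↦ 1  ≥
α = 1/2, β = 1 ↦ 1/2  <
α = 1, β = 0 ↦ 0  <
α = 1, β = 1/2 ↦ 1/2  <
α = 1, β = 1 ↦ 1  ≥
So 3 of the 9 assignments meet the threshold.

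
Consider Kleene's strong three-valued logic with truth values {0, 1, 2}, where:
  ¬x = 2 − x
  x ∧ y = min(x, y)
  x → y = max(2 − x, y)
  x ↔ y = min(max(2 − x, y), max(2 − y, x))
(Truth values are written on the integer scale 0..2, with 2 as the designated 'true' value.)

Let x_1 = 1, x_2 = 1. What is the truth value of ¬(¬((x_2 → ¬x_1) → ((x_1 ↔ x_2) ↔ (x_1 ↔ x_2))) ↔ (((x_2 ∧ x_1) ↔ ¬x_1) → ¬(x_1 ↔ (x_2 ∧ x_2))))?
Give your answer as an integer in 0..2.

1

¬x_1 = ¬1 = 1
x_2 → ¬x_1 = 1 → 1 = 1
x_1 ↔ x_2 = 1 ↔ 1 = 1
x_1 ↔ x_2 = 1 ↔ 1 = 1
(x_1 ↔ x_2) ↔ (x_1 ↔ x_2) = 1 ↔ 1 = 1
(x_2 → ¬x_1) → ((x_1 ↔ x_2) ↔ (x_1 ↔ x_2)) = 1 → 1 = 1
¬((x_2 → ¬x_1) → ((x_1 ↔ x_2) ↔ (x_1 ↔ x_2))) = ¬1 = 1
x_2 ∧ x_1 = 1 ∧ 1 = 1
¬x_1 = ¬1 = 1
(x_2 ∧ x_1) ↔ ¬x_1 = 1 ↔ 1 = 1
x_2 ∧ x_2 = 1 ∧ 1 = 1
x_1 ↔ (x_2 ∧ x_2) = 1 ↔ 1 = 1
¬(x_1 ↔ (x_2 ∧ x_2)) = ¬1 = 1
((x_2 ∧ x_1) ↔ ¬x_1) → ¬(x_1 ↔ (x_2 ∧ x_2)) = 1 → 1 = 1
¬((x_2 → ¬x_1) → ((x_1 ↔ x_2) ↔ (x_1 ↔ x_2))) ↔ (((x_2 ∧ x_1) ↔ ¬x_1) → ¬(x_1 ↔ (x_2 ∧ x_2))) = 1 ↔ 1 = 1
¬(¬((x_2 → ¬x_1) → ((x_1 ↔ x_2) ↔ (x_1 ↔ x_2))) ↔ (((x_2 ∧ x_1) ↔ ¬x_1) → ¬(x_1 ↔ (x_2 ∧ x_2)))) = ¬1 = 1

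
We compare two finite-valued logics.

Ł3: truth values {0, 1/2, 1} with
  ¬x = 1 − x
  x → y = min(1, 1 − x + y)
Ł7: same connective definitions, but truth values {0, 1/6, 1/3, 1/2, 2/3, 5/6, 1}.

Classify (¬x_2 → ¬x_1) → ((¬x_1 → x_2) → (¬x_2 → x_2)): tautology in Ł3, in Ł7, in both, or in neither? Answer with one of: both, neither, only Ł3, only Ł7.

both

In Ł3: every assignment gives 1 — tautology.
In Ł7: every assignment gives 1 — tautology.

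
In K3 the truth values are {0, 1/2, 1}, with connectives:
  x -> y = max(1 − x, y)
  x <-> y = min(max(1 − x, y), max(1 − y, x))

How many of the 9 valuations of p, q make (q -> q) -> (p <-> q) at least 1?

2

p = 0, q = 0 ↦ 1  ≥
p = 0, q = 1/2 ↦ 1/2  <
p = 0, q = 1 ↦ 0  <
p = 1/2, q = 0 ↦ 1/2  <
p = 1/2, q = 1/2 ↦ 1/2  <
p = 1/2, q = 1 ↦ 1/2  <
p = 1, q = 0 ↦ 0  <
p = 1, q = 1/2 ↦ 1/2  <
p = 1, q = 1 ↦ 1  ≥
So 2 of the 9 assignments meet the threshold.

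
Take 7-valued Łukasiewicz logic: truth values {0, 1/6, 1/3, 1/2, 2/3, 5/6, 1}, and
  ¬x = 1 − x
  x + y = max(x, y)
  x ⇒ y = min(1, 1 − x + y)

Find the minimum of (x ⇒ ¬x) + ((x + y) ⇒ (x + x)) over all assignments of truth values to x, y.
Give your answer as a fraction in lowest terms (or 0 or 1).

2/3

Take x = 2/3, y = 1:
¬x = ¬2/3 = 1/3
x ⇒ ¬x = 2/3 ⇒ 1/3 = 2/3
x + y = 2/3 + 1 = 1
x + x = 2/3 + 2/3 = 2/3
(x + y) ⇒ (x + x) = 1 ⇒ 2/3 = 2/3
(x ⇒ ¬x) + ((x + y) ⇒ (x + x)) = 2/3 + 2/3 = 2/3
No assignment yields a value below 2/3, so this is the minimum.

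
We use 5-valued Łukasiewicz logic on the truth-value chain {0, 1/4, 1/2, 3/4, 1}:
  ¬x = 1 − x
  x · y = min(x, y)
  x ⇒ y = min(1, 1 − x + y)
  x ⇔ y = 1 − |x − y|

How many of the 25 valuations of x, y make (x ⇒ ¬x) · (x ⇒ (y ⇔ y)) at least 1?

value 1: 15 assignments (counts)
value 1/2: 5 assignments
value 0: 5 assignments
So 15 of the 25 assignments meet the threshold.

15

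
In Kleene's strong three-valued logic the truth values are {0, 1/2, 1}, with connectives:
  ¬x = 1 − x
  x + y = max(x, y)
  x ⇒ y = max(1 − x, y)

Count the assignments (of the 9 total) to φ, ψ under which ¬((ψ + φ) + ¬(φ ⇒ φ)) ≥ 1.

1

φ = 0, ψ = 0 ↦ 1  ≥
φ = 0, ψ = 1/2 ↦ 1/2  <
φ = 0, ψ = 1 ↦ 0  <
φ = 1/2, ψ = 0 ↦ 1/2  <
φ = 1/2, ψ = 1/2 ↦ 1/2  <
φ = 1/2, ψ = 1 ↦ 0  <
φ = 1, ψ = 0 ↦ 0  <
φ = 1, ψ = 1/2 ↦ 0  <
φ = 1, ψ = 1 ↦ 0  <
So 1 of the 9 assignments meets the threshold.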